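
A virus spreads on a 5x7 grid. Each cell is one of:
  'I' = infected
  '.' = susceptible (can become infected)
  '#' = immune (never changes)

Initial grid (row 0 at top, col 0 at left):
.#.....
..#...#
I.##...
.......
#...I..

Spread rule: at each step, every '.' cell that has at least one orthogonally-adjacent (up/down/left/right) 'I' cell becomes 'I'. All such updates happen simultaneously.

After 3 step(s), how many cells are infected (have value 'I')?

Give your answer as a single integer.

Answer: 21

Derivation:
Step 0 (initial): 2 infected
Step 1: +6 new -> 8 infected
Step 2: +8 new -> 16 infected
Step 3: +5 new -> 21 infected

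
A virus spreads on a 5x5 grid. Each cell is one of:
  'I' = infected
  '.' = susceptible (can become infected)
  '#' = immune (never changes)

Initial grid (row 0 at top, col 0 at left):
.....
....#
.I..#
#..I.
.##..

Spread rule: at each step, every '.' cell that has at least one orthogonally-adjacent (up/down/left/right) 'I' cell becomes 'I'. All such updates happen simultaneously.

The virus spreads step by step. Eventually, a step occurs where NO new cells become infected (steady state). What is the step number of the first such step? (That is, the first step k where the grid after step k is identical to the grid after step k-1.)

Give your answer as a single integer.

Step 0 (initial): 2 infected
Step 1: +8 new -> 10 infected
Step 2: +5 new -> 15 infected
Step 3: +3 new -> 18 infected
Step 4: +1 new -> 19 infected
Step 5: +0 new -> 19 infected

Answer: 5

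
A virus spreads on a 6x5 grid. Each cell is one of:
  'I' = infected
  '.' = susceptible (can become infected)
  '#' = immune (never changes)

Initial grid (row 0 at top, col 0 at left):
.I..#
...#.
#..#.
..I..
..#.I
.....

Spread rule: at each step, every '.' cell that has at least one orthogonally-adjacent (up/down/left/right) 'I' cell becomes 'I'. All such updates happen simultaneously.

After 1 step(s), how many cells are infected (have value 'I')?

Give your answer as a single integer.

Answer: 12

Derivation:
Step 0 (initial): 3 infected
Step 1: +9 new -> 12 infected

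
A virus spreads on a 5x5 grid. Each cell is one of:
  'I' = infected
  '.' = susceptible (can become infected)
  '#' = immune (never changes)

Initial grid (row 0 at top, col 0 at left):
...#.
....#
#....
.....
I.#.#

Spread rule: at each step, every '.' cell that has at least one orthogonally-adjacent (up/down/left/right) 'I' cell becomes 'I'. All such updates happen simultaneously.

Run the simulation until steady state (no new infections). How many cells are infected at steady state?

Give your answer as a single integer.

Step 0 (initial): 1 infected
Step 1: +2 new -> 3 infected
Step 2: +1 new -> 4 infected
Step 3: +2 new -> 6 infected
Step 4: +3 new -> 9 infected
Step 5: +6 new -> 15 infected
Step 6: +4 new -> 19 infected
Step 7: +0 new -> 19 infected

Answer: 19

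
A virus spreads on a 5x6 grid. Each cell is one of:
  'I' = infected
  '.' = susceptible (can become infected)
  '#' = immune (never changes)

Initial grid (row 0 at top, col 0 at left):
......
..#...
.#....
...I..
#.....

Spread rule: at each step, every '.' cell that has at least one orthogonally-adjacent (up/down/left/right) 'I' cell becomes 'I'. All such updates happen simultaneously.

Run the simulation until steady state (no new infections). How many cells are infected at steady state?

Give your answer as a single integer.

Answer: 27

Derivation:
Step 0 (initial): 1 infected
Step 1: +4 new -> 5 infected
Step 2: +7 new -> 12 infected
Step 3: +6 new -> 18 infected
Step 4: +4 new -> 22 infected
Step 5: +3 new -> 25 infected
Step 6: +2 new -> 27 infected
Step 7: +0 new -> 27 infected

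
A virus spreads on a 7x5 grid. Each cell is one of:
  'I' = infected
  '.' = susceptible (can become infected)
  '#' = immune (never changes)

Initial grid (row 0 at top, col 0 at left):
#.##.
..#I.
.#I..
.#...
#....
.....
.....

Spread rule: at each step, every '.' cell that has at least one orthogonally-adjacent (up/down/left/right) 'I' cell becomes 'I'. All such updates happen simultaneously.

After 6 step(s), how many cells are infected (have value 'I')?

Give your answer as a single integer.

Answer: 23

Derivation:
Step 0 (initial): 2 infected
Step 1: +3 new -> 5 infected
Step 2: +4 new -> 9 infected
Step 3: +4 new -> 13 infected
Step 4: +4 new -> 17 infected
Step 5: +4 new -> 21 infected
Step 6: +2 new -> 23 infected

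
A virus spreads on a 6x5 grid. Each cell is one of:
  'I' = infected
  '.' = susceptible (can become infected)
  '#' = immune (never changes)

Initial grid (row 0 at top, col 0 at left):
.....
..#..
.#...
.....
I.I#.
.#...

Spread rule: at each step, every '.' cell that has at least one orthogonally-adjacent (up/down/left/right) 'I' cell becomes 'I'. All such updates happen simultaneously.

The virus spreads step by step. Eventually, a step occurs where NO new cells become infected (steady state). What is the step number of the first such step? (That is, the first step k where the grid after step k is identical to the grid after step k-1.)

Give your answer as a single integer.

Step 0 (initial): 2 infected
Step 1: +5 new -> 7 infected
Step 2: +5 new -> 12 infected
Step 3: +4 new -> 16 infected
Step 4: +5 new -> 21 infected
Step 5: +3 new -> 24 infected
Step 6: +2 new -> 26 infected
Step 7: +0 new -> 26 infected

Answer: 7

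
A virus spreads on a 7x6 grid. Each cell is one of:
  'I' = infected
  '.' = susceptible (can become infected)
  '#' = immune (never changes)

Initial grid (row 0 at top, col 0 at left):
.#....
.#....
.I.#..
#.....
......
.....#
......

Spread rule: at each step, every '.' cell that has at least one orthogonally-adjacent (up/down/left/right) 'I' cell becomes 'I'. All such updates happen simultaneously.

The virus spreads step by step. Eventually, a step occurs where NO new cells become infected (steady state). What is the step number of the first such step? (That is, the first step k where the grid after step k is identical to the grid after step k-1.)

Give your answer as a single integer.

Step 0 (initial): 1 infected
Step 1: +3 new -> 4 infected
Step 2: +4 new -> 8 infected
Step 3: +7 new -> 15 infected
Step 4: +7 new -> 22 infected
Step 5: +8 new -> 30 infected
Step 6: +5 new -> 35 infected
Step 7: +1 new -> 36 infected
Step 8: +1 new -> 37 infected
Step 9: +0 new -> 37 infected

Answer: 9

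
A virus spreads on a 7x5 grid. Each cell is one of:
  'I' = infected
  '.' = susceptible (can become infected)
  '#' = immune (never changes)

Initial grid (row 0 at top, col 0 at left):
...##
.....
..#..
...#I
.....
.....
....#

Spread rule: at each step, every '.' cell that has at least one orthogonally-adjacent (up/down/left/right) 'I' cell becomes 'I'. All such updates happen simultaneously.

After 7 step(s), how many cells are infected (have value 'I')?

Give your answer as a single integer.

Step 0 (initial): 1 infected
Step 1: +2 new -> 3 infected
Step 2: +4 new -> 7 infected
Step 3: +3 new -> 10 infected
Step 4: +5 new -> 15 infected
Step 5: +6 new -> 21 infected
Step 6: +6 new -> 27 infected
Step 7: +3 new -> 30 infected

Answer: 30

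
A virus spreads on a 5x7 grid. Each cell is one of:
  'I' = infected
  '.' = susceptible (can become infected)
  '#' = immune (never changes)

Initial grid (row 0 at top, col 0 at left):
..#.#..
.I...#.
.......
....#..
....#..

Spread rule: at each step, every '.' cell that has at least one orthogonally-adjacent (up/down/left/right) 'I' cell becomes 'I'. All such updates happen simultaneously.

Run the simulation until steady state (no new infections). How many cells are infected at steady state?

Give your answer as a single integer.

Answer: 30

Derivation:
Step 0 (initial): 1 infected
Step 1: +4 new -> 5 infected
Step 2: +5 new -> 10 infected
Step 3: +6 new -> 16 infected
Step 4: +4 new -> 20 infected
Step 5: +2 new -> 22 infected
Step 6: +2 new -> 24 infected
Step 7: +3 new -> 27 infected
Step 8: +2 new -> 29 infected
Step 9: +1 new -> 30 infected
Step 10: +0 new -> 30 infected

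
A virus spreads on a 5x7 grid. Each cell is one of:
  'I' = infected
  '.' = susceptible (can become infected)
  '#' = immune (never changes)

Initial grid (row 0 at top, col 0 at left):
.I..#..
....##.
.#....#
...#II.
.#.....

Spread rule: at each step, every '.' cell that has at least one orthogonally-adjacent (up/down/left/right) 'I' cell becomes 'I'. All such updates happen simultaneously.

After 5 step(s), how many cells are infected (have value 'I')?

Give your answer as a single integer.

Answer: 25

Derivation:
Step 0 (initial): 3 infected
Step 1: +8 new -> 11 infected
Step 2: +6 new -> 17 infected
Step 3: +4 new -> 21 infected
Step 4: +2 new -> 23 infected
Step 5: +2 new -> 25 infected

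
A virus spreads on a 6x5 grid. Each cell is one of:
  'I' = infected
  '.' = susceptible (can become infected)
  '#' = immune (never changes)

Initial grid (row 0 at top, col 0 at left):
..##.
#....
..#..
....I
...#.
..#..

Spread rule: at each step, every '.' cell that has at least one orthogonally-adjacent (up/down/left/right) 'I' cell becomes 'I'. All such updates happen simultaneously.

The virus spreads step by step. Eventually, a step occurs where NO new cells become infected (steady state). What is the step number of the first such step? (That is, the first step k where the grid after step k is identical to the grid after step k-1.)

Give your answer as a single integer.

Answer: 8

Derivation:
Step 0 (initial): 1 infected
Step 1: +3 new -> 4 infected
Step 2: +4 new -> 8 infected
Step 3: +5 new -> 13 infected
Step 4: +4 new -> 17 infected
Step 5: +4 new -> 21 infected
Step 6: +2 new -> 23 infected
Step 7: +1 new -> 24 infected
Step 8: +0 new -> 24 infected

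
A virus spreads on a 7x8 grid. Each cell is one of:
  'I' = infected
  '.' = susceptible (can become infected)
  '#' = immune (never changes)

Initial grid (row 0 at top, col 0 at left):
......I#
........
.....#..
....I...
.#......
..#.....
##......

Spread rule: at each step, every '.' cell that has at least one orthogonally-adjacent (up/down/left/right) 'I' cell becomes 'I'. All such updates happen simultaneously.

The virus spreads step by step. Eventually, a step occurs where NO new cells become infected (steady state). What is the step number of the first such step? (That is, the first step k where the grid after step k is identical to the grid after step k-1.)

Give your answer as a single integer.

Step 0 (initial): 2 infected
Step 1: +6 new -> 8 infected
Step 2: +11 new -> 19 infected
Step 3: +11 new -> 30 infected
Step 4: +8 new -> 38 infected
Step 5: +7 new -> 45 infected
Step 6: +4 new -> 49 infected
Step 7: +1 new -> 50 infected
Step 8: +0 new -> 50 infected

Answer: 8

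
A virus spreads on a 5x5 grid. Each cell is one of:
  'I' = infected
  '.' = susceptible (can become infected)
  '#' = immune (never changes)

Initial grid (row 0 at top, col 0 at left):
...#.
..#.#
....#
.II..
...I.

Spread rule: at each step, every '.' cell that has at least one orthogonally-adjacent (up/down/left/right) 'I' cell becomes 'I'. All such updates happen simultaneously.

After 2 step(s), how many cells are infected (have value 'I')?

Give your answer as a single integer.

Step 0 (initial): 3 infected
Step 1: +7 new -> 10 infected
Step 2: +5 new -> 15 infected

Answer: 15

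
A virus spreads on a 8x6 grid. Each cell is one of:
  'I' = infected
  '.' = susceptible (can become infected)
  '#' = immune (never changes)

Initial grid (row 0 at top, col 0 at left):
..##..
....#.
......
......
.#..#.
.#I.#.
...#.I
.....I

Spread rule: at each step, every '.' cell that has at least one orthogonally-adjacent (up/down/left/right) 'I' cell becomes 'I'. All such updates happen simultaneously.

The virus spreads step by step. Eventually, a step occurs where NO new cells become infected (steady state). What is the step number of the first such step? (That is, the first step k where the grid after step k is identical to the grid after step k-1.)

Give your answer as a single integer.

Answer: 8

Derivation:
Step 0 (initial): 3 infected
Step 1: +6 new -> 9 infected
Step 2: +6 new -> 15 infected
Step 3: +6 new -> 21 infected
Step 4: +8 new -> 29 infected
Step 5: +6 new -> 35 infected
Step 6: +3 new -> 38 infected
Step 7: +2 new -> 40 infected
Step 8: +0 new -> 40 infected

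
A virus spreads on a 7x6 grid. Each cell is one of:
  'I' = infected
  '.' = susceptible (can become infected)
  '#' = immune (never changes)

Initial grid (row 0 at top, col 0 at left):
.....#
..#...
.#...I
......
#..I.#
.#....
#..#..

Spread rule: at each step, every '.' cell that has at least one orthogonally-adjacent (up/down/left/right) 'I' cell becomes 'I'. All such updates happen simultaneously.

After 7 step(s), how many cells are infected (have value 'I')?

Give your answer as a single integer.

Step 0 (initial): 2 infected
Step 1: +7 new -> 9 infected
Step 2: +7 new -> 16 infected
Step 3: +7 new -> 23 infected
Step 4: +4 new -> 27 infected
Step 5: +2 new -> 29 infected
Step 6: +2 new -> 31 infected
Step 7: +2 new -> 33 infected

Answer: 33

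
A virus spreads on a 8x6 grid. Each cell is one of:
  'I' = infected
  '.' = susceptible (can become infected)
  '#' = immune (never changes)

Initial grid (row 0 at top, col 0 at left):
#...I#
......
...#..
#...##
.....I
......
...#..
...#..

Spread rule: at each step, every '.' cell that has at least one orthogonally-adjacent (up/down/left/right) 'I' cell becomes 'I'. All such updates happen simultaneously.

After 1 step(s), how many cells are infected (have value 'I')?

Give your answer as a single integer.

Answer: 6

Derivation:
Step 0 (initial): 2 infected
Step 1: +4 new -> 6 infected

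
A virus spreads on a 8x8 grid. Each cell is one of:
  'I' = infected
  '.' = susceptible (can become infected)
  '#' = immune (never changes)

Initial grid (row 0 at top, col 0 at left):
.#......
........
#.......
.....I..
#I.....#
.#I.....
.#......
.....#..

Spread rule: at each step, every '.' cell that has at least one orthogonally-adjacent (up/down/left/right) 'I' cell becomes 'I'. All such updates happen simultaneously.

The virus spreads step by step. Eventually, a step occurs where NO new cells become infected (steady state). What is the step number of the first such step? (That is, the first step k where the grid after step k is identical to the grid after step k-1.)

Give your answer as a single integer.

Answer: 7

Derivation:
Step 0 (initial): 3 infected
Step 1: +8 new -> 11 infected
Step 2: +15 new -> 26 infected
Step 3: +12 new -> 38 infected
Step 4: +10 new -> 48 infected
Step 5: +7 new -> 55 infected
Step 6: +2 new -> 57 infected
Step 7: +0 new -> 57 infected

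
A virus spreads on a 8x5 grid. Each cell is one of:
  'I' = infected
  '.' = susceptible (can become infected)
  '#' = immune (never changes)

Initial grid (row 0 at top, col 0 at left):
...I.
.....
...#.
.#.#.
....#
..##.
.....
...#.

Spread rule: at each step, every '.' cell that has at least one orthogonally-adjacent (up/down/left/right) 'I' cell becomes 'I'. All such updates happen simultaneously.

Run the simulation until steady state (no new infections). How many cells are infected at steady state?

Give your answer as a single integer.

Step 0 (initial): 1 infected
Step 1: +3 new -> 4 infected
Step 2: +3 new -> 7 infected
Step 3: +4 new -> 11 infected
Step 4: +4 new -> 15 infected
Step 5: +2 new -> 17 infected
Step 6: +3 new -> 20 infected
Step 7: +2 new -> 22 infected
Step 8: +2 new -> 24 infected
Step 9: +3 new -> 27 infected
Step 10: +3 new -> 30 infected
Step 11: +1 new -> 31 infected
Step 12: +2 new -> 33 infected
Step 13: +0 new -> 33 infected

Answer: 33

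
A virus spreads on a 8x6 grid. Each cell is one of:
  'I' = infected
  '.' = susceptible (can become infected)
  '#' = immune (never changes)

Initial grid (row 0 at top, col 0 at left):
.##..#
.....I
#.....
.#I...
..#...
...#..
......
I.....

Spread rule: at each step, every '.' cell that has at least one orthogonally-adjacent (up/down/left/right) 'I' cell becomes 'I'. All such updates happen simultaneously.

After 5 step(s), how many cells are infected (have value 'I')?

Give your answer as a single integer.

Answer: 41

Derivation:
Step 0 (initial): 3 infected
Step 1: +6 new -> 9 infected
Step 2: +12 new -> 21 infected
Step 3: +8 new -> 29 infected
Step 4: +8 new -> 37 infected
Step 5: +4 new -> 41 infected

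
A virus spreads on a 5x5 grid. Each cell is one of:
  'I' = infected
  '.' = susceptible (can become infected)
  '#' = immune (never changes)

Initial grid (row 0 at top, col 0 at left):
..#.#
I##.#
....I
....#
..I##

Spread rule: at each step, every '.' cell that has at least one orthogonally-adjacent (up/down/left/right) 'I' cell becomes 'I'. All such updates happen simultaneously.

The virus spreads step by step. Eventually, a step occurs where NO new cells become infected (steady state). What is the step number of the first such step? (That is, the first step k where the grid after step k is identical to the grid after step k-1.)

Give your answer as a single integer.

Step 0 (initial): 3 infected
Step 1: +5 new -> 8 infected
Step 2: +8 new -> 16 infected
Step 3: +1 new -> 17 infected
Step 4: +0 new -> 17 infected

Answer: 4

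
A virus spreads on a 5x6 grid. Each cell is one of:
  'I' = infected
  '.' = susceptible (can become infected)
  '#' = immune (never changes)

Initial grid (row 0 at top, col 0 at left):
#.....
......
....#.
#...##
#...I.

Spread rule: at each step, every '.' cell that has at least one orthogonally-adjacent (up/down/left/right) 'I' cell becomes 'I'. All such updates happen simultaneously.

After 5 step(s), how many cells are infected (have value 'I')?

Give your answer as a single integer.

Step 0 (initial): 1 infected
Step 1: +2 new -> 3 infected
Step 2: +2 new -> 5 infected
Step 3: +3 new -> 8 infected
Step 4: +3 new -> 11 infected
Step 5: +4 new -> 15 infected

Answer: 15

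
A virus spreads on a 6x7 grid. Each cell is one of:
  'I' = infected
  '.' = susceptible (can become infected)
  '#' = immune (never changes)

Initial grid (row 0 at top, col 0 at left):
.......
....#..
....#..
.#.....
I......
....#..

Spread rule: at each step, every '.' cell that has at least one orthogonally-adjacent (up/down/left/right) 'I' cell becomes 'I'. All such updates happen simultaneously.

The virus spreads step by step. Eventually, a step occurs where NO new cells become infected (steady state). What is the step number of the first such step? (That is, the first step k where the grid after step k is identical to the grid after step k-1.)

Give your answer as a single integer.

Step 0 (initial): 1 infected
Step 1: +3 new -> 4 infected
Step 2: +3 new -> 7 infected
Step 3: +5 new -> 12 infected
Step 4: +6 new -> 18 infected
Step 5: +5 new -> 23 infected
Step 6: +5 new -> 28 infected
Step 7: +4 new -> 32 infected
Step 8: +3 new -> 35 infected
Step 9: +2 new -> 37 infected
Step 10: +1 new -> 38 infected
Step 11: +0 new -> 38 infected

Answer: 11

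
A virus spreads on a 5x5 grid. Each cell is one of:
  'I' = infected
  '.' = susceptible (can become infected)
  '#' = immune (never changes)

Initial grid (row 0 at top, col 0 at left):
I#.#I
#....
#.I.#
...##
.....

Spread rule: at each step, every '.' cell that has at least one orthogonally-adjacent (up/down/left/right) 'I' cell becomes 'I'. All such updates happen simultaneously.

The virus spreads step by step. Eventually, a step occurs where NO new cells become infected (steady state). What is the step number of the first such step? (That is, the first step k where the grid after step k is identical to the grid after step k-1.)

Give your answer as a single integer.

Step 0 (initial): 3 infected
Step 1: +5 new -> 8 infected
Step 2: +5 new -> 13 infected
Step 3: +3 new -> 16 infected
Step 4: +2 new -> 18 infected
Step 5: +0 new -> 18 infected

Answer: 5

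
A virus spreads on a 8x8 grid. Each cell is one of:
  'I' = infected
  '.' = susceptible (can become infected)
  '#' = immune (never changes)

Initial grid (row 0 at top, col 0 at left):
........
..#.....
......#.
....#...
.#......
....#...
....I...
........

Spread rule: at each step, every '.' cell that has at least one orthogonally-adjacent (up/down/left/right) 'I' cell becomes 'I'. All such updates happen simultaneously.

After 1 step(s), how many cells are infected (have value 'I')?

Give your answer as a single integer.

Step 0 (initial): 1 infected
Step 1: +3 new -> 4 infected

Answer: 4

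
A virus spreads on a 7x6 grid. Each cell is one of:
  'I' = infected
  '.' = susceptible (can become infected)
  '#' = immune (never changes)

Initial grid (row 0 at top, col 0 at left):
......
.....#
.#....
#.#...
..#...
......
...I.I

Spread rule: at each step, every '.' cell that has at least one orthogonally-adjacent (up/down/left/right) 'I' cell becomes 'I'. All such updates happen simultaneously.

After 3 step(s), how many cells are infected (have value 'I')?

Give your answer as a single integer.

Step 0 (initial): 2 infected
Step 1: +4 new -> 6 infected
Step 2: +5 new -> 11 infected
Step 3: +5 new -> 16 infected

Answer: 16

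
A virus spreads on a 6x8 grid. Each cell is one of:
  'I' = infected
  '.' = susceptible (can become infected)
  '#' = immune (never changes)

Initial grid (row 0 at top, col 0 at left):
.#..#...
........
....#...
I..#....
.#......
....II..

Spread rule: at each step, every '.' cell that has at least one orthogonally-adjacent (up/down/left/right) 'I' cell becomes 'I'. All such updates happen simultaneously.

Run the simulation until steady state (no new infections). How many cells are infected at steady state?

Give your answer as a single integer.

Step 0 (initial): 3 infected
Step 1: +7 new -> 10 infected
Step 2: +10 new -> 20 infected
Step 3: +8 new -> 28 infected
Step 4: +5 new -> 33 infected
Step 5: +6 new -> 39 infected
Step 6: +3 new -> 42 infected
Step 7: +1 new -> 43 infected
Step 8: +0 new -> 43 infected

Answer: 43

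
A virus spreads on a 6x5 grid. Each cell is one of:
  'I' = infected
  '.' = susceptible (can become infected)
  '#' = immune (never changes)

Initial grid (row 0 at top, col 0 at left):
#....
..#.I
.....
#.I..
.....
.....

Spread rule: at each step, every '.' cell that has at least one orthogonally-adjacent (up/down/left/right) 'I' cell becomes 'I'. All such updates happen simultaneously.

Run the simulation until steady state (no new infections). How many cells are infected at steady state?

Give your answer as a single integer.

Step 0 (initial): 2 infected
Step 1: +7 new -> 9 infected
Step 2: +7 new -> 16 infected
Step 3: +7 new -> 23 infected
Step 4: +4 new -> 27 infected
Step 5: +0 new -> 27 infected

Answer: 27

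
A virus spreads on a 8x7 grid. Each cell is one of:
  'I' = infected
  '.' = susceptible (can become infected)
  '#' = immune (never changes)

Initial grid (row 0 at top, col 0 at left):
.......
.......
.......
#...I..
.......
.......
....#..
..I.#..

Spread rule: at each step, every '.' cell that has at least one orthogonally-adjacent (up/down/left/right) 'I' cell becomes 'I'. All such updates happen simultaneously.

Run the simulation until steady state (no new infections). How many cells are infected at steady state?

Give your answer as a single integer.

Step 0 (initial): 2 infected
Step 1: +7 new -> 9 infected
Step 2: +12 new -> 21 infected
Step 3: +12 new -> 33 infected
Step 4: +9 new -> 42 infected
Step 5: +7 new -> 49 infected
Step 6: +3 new -> 52 infected
Step 7: +1 new -> 53 infected
Step 8: +0 new -> 53 infected

Answer: 53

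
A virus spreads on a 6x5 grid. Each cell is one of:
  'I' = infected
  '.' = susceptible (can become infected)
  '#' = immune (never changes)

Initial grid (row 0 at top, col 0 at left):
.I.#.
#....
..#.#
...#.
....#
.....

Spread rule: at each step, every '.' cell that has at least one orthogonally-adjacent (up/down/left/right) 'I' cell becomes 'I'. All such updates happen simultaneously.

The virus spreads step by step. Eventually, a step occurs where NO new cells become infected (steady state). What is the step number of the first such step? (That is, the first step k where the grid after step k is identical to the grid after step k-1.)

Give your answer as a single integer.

Step 0 (initial): 1 infected
Step 1: +3 new -> 4 infected
Step 2: +2 new -> 6 infected
Step 3: +3 new -> 9 infected
Step 4: +5 new -> 14 infected
Step 5: +4 new -> 18 infected
Step 6: +3 new -> 21 infected
Step 7: +1 new -> 22 infected
Step 8: +1 new -> 23 infected
Step 9: +0 new -> 23 infected

Answer: 9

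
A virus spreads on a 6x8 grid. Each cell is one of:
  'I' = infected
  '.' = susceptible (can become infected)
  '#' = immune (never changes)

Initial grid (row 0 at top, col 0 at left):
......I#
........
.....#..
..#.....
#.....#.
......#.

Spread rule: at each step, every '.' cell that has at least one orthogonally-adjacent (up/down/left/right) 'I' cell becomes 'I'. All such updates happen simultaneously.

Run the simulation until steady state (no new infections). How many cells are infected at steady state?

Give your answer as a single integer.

Answer: 42

Derivation:
Step 0 (initial): 1 infected
Step 1: +2 new -> 3 infected
Step 2: +4 new -> 7 infected
Step 3: +4 new -> 11 infected
Step 4: +5 new -> 16 infected
Step 5: +6 new -> 22 infected
Step 6: +7 new -> 29 infected
Step 7: +4 new -> 33 infected
Step 8: +4 new -> 37 infected
Step 9: +3 new -> 40 infected
Step 10: +1 new -> 41 infected
Step 11: +1 new -> 42 infected
Step 12: +0 new -> 42 infected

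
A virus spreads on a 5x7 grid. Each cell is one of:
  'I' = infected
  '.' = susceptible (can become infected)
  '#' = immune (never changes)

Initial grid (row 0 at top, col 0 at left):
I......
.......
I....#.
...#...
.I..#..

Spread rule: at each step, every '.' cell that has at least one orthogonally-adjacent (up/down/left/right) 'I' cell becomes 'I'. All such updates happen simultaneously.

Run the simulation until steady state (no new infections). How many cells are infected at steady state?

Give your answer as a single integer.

Answer: 32

Derivation:
Step 0 (initial): 3 infected
Step 1: +7 new -> 10 infected
Step 2: +5 new -> 15 infected
Step 3: +3 new -> 18 infected
Step 4: +3 new -> 21 infected
Step 5: +3 new -> 24 infected
Step 6: +3 new -> 27 infected
Step 7: +3 new -> 30 infected
Step 8: +2 new -> 32 infected
Step 9: +0 new -> 32 infected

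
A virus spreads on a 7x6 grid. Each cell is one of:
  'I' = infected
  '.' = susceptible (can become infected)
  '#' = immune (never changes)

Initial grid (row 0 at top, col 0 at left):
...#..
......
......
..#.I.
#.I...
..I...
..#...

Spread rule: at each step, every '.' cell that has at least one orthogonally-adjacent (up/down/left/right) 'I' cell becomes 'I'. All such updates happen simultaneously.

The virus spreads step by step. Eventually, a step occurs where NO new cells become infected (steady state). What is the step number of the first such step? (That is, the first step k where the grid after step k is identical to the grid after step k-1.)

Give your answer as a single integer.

Answer: 7

Derivation:
Step 0 (initial): 3 infected
Step 1: +8 new -> 11 infected
Step 2: +9 new -> 20 infected
Step 3: +9 new -> 29 infected
Step 4: +5 new -> 34 infected
Step 5: +3 new -> 37 infected
Step 6: +1 new -> 38 infected
Step 7: +0 new -> 38 infected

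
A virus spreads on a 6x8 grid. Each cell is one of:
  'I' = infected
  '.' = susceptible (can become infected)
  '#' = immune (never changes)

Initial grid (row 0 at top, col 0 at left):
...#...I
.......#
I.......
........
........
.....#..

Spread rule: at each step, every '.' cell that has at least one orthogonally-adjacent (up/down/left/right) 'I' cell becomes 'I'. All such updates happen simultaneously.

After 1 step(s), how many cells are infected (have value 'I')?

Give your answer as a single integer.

Step 0 (initial): 2 infected
Step 1: +4 new -> 6 infected

Answer: 6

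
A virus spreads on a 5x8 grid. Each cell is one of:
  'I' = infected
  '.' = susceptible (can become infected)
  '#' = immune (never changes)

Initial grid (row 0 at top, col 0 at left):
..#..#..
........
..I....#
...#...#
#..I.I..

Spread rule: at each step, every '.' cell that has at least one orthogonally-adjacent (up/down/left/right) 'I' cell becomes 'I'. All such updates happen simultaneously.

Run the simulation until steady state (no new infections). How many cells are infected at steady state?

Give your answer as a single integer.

Answer: 34

Derivation:
Step 0 (initial): 3 infected
Step 1: +8 new -> 11 infected
Step 2: +10 new -> 21 infected
Step 3: +7 new -> 28 infected
Step 4: +3 new -> 31 infected
Step 5: +2 new -> 33 infected
Step 6: +1 new -> 34 infected
Step 7: +0 new -> 34 infected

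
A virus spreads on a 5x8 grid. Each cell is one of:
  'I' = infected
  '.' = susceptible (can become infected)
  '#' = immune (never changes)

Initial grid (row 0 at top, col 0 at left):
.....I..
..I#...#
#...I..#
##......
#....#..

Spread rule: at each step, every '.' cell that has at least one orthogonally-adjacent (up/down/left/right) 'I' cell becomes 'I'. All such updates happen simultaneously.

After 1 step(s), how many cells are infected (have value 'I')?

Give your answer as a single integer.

Answer: 13

Derivation:
Step 0 (initial): 3 infected
Step 1: +10 new -> 13 infected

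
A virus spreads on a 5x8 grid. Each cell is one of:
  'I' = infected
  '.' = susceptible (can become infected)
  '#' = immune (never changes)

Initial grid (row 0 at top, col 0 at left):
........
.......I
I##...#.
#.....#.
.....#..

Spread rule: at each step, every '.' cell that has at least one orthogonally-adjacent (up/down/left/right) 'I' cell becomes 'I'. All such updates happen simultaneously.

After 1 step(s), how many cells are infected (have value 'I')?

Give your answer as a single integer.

Answer: 6

Derivation:
Step 0 (initial): 2 infected
Step 1: +4 new -> 6 infected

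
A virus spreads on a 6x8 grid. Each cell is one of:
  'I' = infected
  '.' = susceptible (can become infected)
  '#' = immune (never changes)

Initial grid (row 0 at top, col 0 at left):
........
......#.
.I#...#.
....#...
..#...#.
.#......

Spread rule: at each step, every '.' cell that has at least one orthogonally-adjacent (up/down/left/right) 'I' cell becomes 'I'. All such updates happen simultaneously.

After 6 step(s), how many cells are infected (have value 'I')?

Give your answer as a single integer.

Answer: 30

Derivation:
Step 0 (initial): 1 infected
Step 1: +3 new -> 4 infected
Step 2: +6 new -> 10 infected
Step 3: +5 new -> 15 infected
Step 4: +5 new -> 20 infected
Step 5: +5 new -> 25 infected
Step 6: +5 new -> 30 infected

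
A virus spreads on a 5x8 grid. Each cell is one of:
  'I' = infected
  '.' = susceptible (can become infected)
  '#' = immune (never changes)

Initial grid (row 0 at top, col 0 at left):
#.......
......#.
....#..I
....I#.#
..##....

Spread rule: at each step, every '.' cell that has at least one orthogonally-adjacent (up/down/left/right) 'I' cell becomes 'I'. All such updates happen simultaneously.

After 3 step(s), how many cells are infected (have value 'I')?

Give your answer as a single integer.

Step 0 (initial): 2 infected
Step 1: +4 new -> 6 infected
Step 2: +6 new -> 12 infected
Step 3: +6 new -> 18 infected

Answer: 18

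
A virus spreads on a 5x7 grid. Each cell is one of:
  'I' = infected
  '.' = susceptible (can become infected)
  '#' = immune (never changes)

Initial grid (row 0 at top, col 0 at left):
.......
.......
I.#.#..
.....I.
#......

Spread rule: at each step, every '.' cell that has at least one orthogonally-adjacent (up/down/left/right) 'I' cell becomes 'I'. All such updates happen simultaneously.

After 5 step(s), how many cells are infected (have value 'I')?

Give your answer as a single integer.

Answer: 32

Derivation:
Step 0 (initial): 2 infected
Step 1: +7 new -> 9 infected
Step 2: +8 new -> 17 infected
Step 3: +9 new -> 26 infected
Step 4: +5 new -> 31 infected
Step 5: +1 new -> 32 infected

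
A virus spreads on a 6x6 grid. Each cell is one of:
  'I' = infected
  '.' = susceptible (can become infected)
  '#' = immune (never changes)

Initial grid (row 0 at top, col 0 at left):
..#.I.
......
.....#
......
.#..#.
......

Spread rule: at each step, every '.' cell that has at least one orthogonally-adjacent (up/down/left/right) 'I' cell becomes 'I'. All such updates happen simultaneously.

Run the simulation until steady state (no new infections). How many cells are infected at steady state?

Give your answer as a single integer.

Step 0 (initial): 1 infected
Step 1: +3 new -> 4 infected
Step 2: +3 new -> 7 infected
Step 3: +3 new -> 10 infected
Step 4: +4 new -> 14 infected
Step 5: +6 new -> 20 infected
Step 6: +6 new -> 26 infected
Step 7: +3 new -> 29 infected
Step 8: +2 new -> 31 infected
Step 9: +1 new -> 32 infected
Step 10: +0 new -> 32 infected

Answer: 32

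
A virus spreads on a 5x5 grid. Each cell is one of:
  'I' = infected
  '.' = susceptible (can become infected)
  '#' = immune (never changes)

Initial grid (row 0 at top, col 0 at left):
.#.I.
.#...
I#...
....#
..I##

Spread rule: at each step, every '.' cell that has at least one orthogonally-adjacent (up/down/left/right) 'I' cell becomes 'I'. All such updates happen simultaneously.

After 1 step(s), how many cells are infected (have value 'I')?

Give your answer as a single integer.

Step 0 (initial): 3 infected
Step 1: +7 new -> 10 infected

Answer: 10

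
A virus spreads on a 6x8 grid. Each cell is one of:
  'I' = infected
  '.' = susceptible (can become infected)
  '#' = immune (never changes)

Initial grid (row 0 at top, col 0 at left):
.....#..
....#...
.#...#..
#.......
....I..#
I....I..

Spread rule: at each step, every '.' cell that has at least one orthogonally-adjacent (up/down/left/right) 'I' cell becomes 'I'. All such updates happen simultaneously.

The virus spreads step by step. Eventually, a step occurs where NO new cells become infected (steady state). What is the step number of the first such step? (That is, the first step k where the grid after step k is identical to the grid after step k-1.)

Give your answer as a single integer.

Answer: 9

Derivation:
Step 0 (initial): 3 infected
Step 1: +7 new -> 10 infected
Step 2: +9 new -> 19 infected
Step 3: +4 new -> 23 infected
Step 4: +4 new -> 27 infected
Step 5: +4 new -> 31 infected
Step 6: +6 new -> 37 infected
Step 7: +3 new -> 40 infected
Step 8: +2 new -> 42 infected
Step 9: +0 new -> 42 infected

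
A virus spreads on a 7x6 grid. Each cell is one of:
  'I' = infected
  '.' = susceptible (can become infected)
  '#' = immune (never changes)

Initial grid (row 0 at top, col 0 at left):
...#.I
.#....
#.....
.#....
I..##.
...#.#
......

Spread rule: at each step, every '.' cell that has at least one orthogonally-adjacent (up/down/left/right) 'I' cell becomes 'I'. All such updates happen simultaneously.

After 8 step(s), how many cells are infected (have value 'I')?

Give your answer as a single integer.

Answer: 34

Derivation:
Step 0 (initial): 2 infected
Step 1: +5 new -> 7 infected
Step 2: +5 new -> 12 infected
Step 3: +6 new -> 18 infected
Step 4: +7 new -> 25 infected
Step 5: +3 new -> 28 infected
Step 6: +2 new -> 30 infected
Step 7: +3 new -> 33 infected
Step 8: +1 new -> 34 infected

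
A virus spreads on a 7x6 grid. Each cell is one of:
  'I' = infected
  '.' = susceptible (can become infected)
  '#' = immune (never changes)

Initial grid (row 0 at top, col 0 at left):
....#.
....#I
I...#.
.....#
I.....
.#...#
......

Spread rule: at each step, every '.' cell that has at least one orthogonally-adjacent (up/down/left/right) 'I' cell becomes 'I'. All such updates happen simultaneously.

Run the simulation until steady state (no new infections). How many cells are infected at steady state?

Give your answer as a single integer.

Step 0 (initial): 3 infected
Step 1: +7 new -> 10 infected
Step 2: +6 new -> 16 infected
Step 3: +7 new -> 23 infected
Step 4: +6 new -> 29 infected
Step 5: +5 new -> 34 infected
Step 6: +1 new -> 35 infected
Step 7: +1 new -> 36 infected
Step 8: +0 new -> 36 infected

Answer: 36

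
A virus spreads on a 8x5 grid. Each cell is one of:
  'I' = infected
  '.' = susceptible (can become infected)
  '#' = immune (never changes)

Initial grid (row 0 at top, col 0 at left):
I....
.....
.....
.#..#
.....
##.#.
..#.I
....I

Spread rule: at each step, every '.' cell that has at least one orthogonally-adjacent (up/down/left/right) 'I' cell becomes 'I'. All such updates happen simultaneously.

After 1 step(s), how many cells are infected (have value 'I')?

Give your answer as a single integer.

Step 0 (initial): 3 infected
Step 1: +5 new -> 8 infected

Answer: 8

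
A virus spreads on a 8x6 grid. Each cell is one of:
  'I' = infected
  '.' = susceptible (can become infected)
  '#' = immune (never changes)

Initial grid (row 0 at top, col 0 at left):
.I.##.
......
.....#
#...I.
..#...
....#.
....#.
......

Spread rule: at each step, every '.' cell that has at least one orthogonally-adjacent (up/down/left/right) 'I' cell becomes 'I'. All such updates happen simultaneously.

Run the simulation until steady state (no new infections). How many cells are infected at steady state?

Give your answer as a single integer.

Step 0 (initial): 2 infected
Step 1: +7 new -> 9 infected
Step 2: +8 new -> 17 infected
Step 3: +7 new -> 24 infected
Step 4: +5 new -> 29 infected
Step 5: +5 new -> 34 infected
Step 6: +4 new -> 38 infected
Step 7: +2 new -> 40 infected
Step 8: +1 new -> 41 infected
Step 9: +0 new -> 41 infected

Answer: 41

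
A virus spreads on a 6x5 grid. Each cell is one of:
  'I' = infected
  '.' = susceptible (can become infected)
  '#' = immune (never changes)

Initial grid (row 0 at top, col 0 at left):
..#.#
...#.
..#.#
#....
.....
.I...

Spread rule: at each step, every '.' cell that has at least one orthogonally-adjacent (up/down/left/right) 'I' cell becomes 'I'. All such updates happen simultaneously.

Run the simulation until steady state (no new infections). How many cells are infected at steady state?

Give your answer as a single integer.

Step 0 (initial): 1 infected
Step 1: +3 new -> 4 infected
Step 2: +4 new -> 8 infected
Step 3: +4 new -> 12 infected
Step 4: +4 new -> 16 infected
Step 5: +5 new -> 21 infected
Step 6: +1 new -> 22 infected
Step 7: +0 new -> 22 infected

Answer: 22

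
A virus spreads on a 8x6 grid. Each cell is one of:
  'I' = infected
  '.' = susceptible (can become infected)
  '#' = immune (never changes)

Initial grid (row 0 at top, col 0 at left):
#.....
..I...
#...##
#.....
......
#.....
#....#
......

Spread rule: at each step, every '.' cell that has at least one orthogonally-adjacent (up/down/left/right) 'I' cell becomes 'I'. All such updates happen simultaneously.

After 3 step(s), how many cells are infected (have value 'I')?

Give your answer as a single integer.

Step 0 (initial): 1 infected
Step 1: +4 new -> 5 infected
Step 2: +7 new -> 12 infected
Step 3: +5 new -> 17 infected

Answer: 17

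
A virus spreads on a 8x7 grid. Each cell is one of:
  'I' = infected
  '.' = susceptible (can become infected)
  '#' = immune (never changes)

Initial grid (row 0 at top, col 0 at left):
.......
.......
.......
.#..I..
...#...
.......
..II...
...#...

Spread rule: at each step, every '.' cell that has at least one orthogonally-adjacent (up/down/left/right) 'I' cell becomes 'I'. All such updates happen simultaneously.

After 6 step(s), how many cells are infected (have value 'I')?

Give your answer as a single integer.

Step 0 (initial): 3 infected
Step 1: +9 new -> 12 infected
Step 2: +13 new -> 25 infected
Step 3: +12 new -> 37 infected
Step 4: +8 new -> 45 infected
Step 5: +5 new -> 50 infected
Step 6: +2 new -> 52 infected

Answer: 52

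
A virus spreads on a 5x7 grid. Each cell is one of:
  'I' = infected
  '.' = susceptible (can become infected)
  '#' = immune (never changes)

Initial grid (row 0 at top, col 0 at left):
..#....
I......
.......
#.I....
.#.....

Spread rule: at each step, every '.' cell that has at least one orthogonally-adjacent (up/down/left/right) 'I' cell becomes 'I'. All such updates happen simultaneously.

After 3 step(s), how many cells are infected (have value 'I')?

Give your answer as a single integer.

Answer: 19

Derivation:
Step 0 (initial): 2 infected
Step 1: +7 new -> 9 infected
Step 2: +6 new -> 15 infected
Step 3: +4 new -> 19 infected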